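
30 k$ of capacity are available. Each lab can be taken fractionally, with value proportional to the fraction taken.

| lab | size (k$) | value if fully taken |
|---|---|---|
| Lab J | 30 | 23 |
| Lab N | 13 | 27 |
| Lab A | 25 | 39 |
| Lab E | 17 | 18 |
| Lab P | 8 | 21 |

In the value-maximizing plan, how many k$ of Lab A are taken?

Best value per unit of size first: Lab P 21/8≈2.62, Lab N 27/13≈2.08, Lab A 39/25≈1.56, Lab E 18/17≈1.06, Lab J 23/30≈0.767.
All 8 k$ of Lab P fit (value 21) ; 22 remain.
Lab N: take in full, 13 k$ for value 27 ; 9 left.
9 k$ left: a 9/25 share of Lab A gives 39×9/25 = 14.04.

9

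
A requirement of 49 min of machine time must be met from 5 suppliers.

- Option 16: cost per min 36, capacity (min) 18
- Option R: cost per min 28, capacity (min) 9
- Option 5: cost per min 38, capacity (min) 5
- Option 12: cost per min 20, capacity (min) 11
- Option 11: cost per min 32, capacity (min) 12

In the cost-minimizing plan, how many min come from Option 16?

Use suppliers in increasing cost order.
Option 12 at 20: take all 11 min ; 38 still needed.
Take 9 from Option R at 28 ; need 29 more.
Take 12 from Option 11 at 32 ; need 17 more.
Take 17 from Option 16 at 36 to finish.
Option 5: unused.

17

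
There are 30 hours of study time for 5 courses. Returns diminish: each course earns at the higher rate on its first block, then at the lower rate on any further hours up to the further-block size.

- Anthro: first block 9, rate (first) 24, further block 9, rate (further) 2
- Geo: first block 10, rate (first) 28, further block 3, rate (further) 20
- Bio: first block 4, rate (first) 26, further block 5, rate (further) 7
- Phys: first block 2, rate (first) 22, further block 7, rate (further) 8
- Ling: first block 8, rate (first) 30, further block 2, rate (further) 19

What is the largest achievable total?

816

Treat each block as its own option and order by rate: Ling/first 30 > Geo/first 28 > Bio/first 26 > Anthro/first 24 > Phys/first 22 > Geo/second 20 > Ling/second 19 > Phys/second 8 > Bio/second 7 > Anthro/second 2.
Fill Ling first block (8 at 30) → 22 left.
Geo/first (28): +10 → 12 left.
Bio first at 26: fill all 4 → 8 left.
Anthro/first: +8 of 9 at 24; pool empty.
Total = 30×8 + 28×10 + 26×4 + 24×8 = 816.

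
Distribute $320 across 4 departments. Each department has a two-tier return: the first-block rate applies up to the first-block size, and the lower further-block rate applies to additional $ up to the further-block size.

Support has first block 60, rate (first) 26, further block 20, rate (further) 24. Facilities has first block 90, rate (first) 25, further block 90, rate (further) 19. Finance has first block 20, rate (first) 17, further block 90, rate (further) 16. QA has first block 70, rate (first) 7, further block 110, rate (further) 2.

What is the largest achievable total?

Order all 8 blocks by rate: Support/first 26 > Facilities/first 25 > Support/second 24 > Facilities/second 19 > Finance/first 17 > Finance/second 16 > QA/first 7 > QA/second 2.
Fill Support first block (60 at 26) — 260 left.
Facilities first at 25: fill all 90 — 170 left.
Fill Support second block (20 at 24) — 150 left.
Facilities/second (19): +90 — 60 left.
Fill Finance first block (20 at 17) — 40 left.
Finance/second: +40 of 90 at 16; pool empty.
Total = 26×60 + 25×90 + 24×20 + 19×90 + 17×20 + 16×40 = 6980.

6980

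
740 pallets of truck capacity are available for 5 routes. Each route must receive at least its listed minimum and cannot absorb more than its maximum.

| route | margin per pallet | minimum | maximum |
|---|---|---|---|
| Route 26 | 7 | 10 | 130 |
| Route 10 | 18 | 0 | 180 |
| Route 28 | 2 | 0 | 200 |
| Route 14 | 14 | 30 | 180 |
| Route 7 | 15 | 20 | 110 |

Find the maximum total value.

8600

Meeting every minimum uses 10+0+0+30+20 = 60 pallets, leaving 680.
Highest margin per pallet first: Route 10 18 > Route 7 15 > Route 14 14 > Route 26 7 > Route 28 2.
Give Route 10 180 more to hit its cap of 180 — 500 left.
Give Route 7 90 more to hit its cap of 110 — 410 left.
Give Route 14 150 more to hit its cap of 180 — 260 left.
Give Route 26 120 more to hit its cap of 130 — 140 left.
Route 28 has room for 200 more but only 140 remain, so it gets 140.
Total = 7×130 + 18×180 + 2×140 + 14×180 + 15×110 = 8600.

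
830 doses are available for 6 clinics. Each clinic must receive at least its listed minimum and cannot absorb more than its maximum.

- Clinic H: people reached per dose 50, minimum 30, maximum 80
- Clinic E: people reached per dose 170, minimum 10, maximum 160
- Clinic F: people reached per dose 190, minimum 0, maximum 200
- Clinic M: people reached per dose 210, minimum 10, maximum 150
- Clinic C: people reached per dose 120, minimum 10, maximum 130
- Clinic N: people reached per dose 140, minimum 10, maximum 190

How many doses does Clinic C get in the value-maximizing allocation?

Meeting every minimum uses 30+10+0+10+10+10 = 70 doses, leaving 760.
Highest people reached per dose first: Clinic M 210 > Clinic F 190 > Clinic E 170 > Clinic N 140 > Clinic C 120 > Clinic H 50.
Clinic M takes 140 more to reach its cap of 150 — 620 left.
Clinic F takes 200 more to reach its cap of 200 — 420 left.
Clinic E: +150 to 160 (cap) — 270 left.
Clinic N: +180 to 190 (cap) — 90 left.
Clinic C has room for 120 more but only 90 remain, so it gets 100.

100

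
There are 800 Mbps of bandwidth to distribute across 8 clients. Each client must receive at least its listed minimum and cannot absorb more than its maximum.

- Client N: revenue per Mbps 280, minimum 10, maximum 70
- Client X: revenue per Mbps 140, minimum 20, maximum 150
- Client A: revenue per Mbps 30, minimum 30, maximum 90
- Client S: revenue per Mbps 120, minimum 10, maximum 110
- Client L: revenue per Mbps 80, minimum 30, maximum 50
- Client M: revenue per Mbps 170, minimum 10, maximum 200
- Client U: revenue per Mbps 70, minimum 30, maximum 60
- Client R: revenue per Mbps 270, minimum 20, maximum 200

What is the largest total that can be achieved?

Meeting every minimum uses 10+20+30+10+30+10+30+20 = 160 Mbps, leaving 640.
Order the clients by revenue per Mbps: Client N 280 > Client R 270 > Client M 170 > Client X 140 > Client S 120 > Client L 80 > Client U 70 > Client A 30.
Give Client N 60 more to hit its cap of 70 → 580 left.
Client R takes 180 more to reach its cap of 200 → 400 left.
Client M: +190 to 200 (cap) → 210 left.
Client X: +130 to 150 (cap) → 80 left.
Client S: +80 (room for 100) → 90. Pool exhausted.
Total = 280×70 + 140×150 + 30×30 + 120×90 + 80×30 + 170×200 + 70×30 + 270×200 = 144800.

144800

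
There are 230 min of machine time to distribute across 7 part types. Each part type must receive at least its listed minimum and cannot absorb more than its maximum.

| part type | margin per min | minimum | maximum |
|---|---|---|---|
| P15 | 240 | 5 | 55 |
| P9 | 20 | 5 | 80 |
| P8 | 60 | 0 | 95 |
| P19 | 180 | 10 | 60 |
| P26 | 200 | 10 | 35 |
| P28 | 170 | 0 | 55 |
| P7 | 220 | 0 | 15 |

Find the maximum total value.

Meeting every minimum uses 5+5+0+10+10+0+0 = 30 min, leaving 200.
Rank by margin per min: P15 240 > P7 220 > P26 200 > P19 180 > P28 170 > P8 60 > P9 20.
Give P15 50 more to hit its cap of 55 — 150 left.
Give P7 15 more to hit its cap of 15 — 135 left.
P26: +25 to 35 (cap) — 110 left.
P19 takes 50 more to reach its cap of 60 — 60 left.
P28 takes 55 more to reach its cap of 55 — 5 left.
P8: +5 (room for 95) → 5. Pool exhausted.
Total = 240×55 + 20×5 + 60×5 + 180×60 + 200×35 + 170×55 + 220×15 = 44050.

44050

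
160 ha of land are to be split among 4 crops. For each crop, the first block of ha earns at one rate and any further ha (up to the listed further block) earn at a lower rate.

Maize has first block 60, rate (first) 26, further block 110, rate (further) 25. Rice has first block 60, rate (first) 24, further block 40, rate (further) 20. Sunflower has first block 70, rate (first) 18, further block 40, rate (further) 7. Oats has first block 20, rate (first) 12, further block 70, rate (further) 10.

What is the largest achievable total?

Rank every tier by rate: Maize/first 26 > Maize/second 25 > Rice/first 24 > Rice/second 20 > Sunflower/first 18 > Oats/first 12 > Oats/second 10 > Sunflower/second 7.
Maize/first (26): +60 → 100 left.
100 remain; put them into Maize second at 25.
Total = 26×60 + 25×100 = 4060.

4060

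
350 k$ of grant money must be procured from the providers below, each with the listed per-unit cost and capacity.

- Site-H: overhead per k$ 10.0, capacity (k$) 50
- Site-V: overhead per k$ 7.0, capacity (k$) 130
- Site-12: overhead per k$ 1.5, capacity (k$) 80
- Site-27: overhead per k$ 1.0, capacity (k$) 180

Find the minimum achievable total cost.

Use providers in increasing cost order.
Site-27 at 1.0: take all 180 k$ ; 170 still needed.
Site-12 (1.5): use full 80 ; 90 k$ to go.
Site-V (7.0): take the remaining 90 ; done.
Site-H: unused.
Cost = 180×1.0 + 80×1.5 + 90×7.0 = 930.

930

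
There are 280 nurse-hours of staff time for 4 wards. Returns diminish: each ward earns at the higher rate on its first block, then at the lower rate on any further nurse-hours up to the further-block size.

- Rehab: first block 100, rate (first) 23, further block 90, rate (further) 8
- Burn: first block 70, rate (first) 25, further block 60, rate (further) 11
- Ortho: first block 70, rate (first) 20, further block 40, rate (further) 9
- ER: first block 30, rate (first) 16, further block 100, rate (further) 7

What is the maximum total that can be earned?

Treat each block as its own option and order by rate: Burn/tier1 25 > Rehab/tier1 23 > Ortho/tier1 20 > ER/tier1 16 > Burn/tier2 11 > Ortho/tier2 9 > Rehab/tier2 8 > ER/tier2 7.
Burn/tier1 (25): +70 — 210 left.
Rehab/tier1 (23): +100 — 110 left.
Fill Ortho tier1 block (70 at 20) — 40 left.
ER/tier1 (16): +30 — 10 left.
Burn tier2 at 11: only 10 left, fill 10.
Total = 25×70 + 23×100 + 20×70 + 16×30 + 11×10 = 6040.

6040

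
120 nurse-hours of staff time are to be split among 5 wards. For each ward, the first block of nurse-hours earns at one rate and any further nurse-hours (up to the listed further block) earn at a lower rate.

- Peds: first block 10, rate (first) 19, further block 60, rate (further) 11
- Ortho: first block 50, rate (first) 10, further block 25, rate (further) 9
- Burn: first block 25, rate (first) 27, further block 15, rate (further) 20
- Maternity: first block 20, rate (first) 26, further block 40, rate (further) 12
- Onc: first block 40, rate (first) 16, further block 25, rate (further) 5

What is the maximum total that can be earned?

Rank every tier by rate: Burn/tier1 27 > Maternity/tier1 26 > Burn/tier2 20 > Peds/tier1 19 > Onc/tier1 16 > Maternity/tier2 12 > Peds/tier2 11 > Ortho/tier1 10 > Ortho/tier2 9 > Onc/tier2 5.
Burn tier1 at 27: fill all 25 — 95 left.
Maternity tier1 at 26: fill all 20 — 75 left.
Fill Burn tier2 block (15 at 20) — 60 left.
Peds tier1 at 19: fill all 10 — 50 left.
Fill Onc tier1 block (40 at 16) — 10 left.
Maternity/tier2: +10 of 40 at 12; pool empty.
Total = 27×25 + 26×20 + 20×15 + 19×10 + 16×40 + 12×10 = 2445.

2445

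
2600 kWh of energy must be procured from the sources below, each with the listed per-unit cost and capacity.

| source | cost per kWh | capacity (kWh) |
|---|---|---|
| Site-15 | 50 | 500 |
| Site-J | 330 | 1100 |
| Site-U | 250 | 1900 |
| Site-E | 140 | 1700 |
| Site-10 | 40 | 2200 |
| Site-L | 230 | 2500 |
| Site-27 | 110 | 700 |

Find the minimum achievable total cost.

108000

Fill from the cheapest source first.
Take 2200 from Site-10 at 40 ; need 400 more.
Site-15 (50): take the remaining 400 ; done.
Site-27, Site-E, Site-L, Site-U, Site-J: unused.
Cost = 2200×40 + 400×50 = 108000.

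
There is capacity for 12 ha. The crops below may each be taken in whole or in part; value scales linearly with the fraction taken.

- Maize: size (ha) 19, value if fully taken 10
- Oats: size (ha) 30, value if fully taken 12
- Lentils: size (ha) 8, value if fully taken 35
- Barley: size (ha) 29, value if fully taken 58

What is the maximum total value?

Best value per unit of size first: Lentils 35/8≈4.38, Barley 58/29≈2, Maize 10/19≈0.526, Oats 12/30≈0.4.
All 8 ha of Lentils fit (value 35) ; 4 remain.
Only 4 ha remain; take 4/29 of Barley for value 58×4/29 = 8.
Total value = 43.

43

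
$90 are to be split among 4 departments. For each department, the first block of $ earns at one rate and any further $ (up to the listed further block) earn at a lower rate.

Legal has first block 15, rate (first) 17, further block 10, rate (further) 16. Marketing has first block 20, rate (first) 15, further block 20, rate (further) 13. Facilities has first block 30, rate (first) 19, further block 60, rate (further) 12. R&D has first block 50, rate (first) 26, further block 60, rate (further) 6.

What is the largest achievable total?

Rank every tier by rate: R&D/tier1 26 > Facilities/tier1 19 > Legal/tier1 17 > Legal/tier2 16 > Marketing/tier1 15 > Marketing/tier2 13 > Facilities/tier2 12 > R&D/tier2 6.
Fill R&D tier1 block (50 at 26) ; 40 left.
Fill Facilities tier1 block (30 at 19) ; 10 left.
10 remain; put them into Legal tier1 at 17.
Total = 26×50 + 19×30 + 17×10 = 2040.

2040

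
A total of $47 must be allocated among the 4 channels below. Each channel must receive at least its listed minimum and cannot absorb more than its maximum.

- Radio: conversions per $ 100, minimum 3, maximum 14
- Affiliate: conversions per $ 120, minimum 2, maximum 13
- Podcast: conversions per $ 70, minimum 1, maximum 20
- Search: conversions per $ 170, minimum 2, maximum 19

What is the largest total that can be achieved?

Meeting every minimum uses 3+2+1+2 = 8 $, leaving 39.
Rank by conversions per $: Search 170 > Affiliate 120 > Radio 100 > Podcast 70.
Search takes 17 more to reach its cap of 19 — 22 left.
Affiliate takes 11 more to reach its cap of 13 — 11 left.
Give Radio 11 more to hit its cap of 14 — 0 left.
Total = 100×14 + 120×13 + 70×1 + 170×19 = 6260.

6260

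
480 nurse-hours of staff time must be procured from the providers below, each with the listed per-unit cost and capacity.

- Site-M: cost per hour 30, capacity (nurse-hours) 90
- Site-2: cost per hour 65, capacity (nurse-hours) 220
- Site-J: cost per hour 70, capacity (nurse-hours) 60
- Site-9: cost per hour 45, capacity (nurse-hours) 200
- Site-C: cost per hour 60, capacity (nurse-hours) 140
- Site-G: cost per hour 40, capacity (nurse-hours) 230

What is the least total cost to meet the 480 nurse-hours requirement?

19100

Cheapest first:
Site-M (30): use full 90 → 390 nurse-hours to go.
Take 230 from Site-G at 40 → need 160 more.
Take 160 from Site-9 at 45 to finish.
Site-C, Site-2, Site-J: unused.
Cost = 90×30 + 230×40 + 160×45 = 19100.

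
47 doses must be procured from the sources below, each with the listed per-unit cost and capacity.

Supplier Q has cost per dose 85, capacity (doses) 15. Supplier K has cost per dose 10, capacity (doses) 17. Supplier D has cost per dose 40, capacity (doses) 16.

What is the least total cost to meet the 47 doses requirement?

2000

Use sources in increasing cost order.
Take 17 from Supplier K at 10 → need 30 more.
Supplier D (40): use full 16 → 14 doses to go.
Supplier Q at 85: take 14 of its 15 → requirement met.
Cost = 17×10 + 16×40 + 14×85 = 2000.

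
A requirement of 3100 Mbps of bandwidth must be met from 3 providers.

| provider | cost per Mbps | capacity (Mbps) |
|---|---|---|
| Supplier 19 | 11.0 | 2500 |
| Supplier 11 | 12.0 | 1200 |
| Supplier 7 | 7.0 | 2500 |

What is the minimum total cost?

Fill from the cheapest provider first.
Supplier 7 (7.0): use full 2500 ; 600 Mbps to go.
Supplier 19 at 11.0: take 600 of its 2500 ; requirement met.
Supplier 11: unused.
Cost = 2500×7.0 + 600×11.0 = 24100.

24100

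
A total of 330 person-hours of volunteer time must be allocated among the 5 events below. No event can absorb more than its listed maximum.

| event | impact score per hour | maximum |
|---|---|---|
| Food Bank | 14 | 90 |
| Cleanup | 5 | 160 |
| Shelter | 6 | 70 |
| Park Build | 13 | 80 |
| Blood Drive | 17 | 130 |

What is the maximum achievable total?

Rank by impact score per hour: Blood Drive 17 > Food Bank 14 > Park Build 13 > Shelter 6 > Cleanup 5.
Blood Drive: +130 to 130 (cap) — 200 left.
Give Food Bank 90 to hit its cap of 90 — 110 left.
Park Build takes 80 to reach its cap of 80 — 30 left.
Shelter: +30 (room for 70) → 30. Pool exhausted.
Total = 14×90 + 6×30 + 13×80 + 17×130 = 4690.

4690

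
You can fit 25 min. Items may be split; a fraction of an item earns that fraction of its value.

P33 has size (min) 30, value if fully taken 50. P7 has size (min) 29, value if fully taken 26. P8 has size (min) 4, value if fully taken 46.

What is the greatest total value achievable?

81

Sort by value density: P8 46/4≈11.5, P33 50/30≈1.67, P7 26/29≈0.897.
All 4 min of P8 fit (value 46) — 21 remain.
Only 21 min remain; take 21/30 of P33 for value 50×21/30 = 35.
Total value = 81.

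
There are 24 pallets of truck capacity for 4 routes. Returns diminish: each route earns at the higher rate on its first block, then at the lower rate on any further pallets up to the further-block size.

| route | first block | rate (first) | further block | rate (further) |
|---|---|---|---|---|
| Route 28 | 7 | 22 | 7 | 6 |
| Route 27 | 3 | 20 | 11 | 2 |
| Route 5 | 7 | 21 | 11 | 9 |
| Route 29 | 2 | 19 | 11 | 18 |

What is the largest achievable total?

489

Order all 8 blocks by rate: Route 28/tier1 22 > Route 5/tier1 21 > Route 27/tier1 20 > Route 29/tier1 19 > Route 29/tier2 18 > Route 5/tier2 9 > Route 28/tier2 6 > Route 27/tier2 2.
Route 28/tier1 (22): +7 → 17 left.
Route 5/tier1 (21): +7 → 10 left.
Route 27/tier1 (20): +3 → 7 left.
Route 29/tier1 (19): +2 → 5 left.
5 remain; put them into Route 29 tier2 at 18.
Total = 22×7 + 21×7 + 20×3 + 19×2 + 18×5 = 489.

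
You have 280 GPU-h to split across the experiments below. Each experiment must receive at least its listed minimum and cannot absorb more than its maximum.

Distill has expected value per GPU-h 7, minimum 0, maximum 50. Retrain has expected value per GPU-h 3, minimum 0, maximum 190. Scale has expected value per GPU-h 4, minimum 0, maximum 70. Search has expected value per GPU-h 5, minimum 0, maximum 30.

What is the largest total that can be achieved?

Meeting every minimum uses 0+0+0+0 = 0 GPU-h, leaving 280.
Highest expected value per GPU-h first: Distill 7 > Search 5 > Scale 4 > Retrain 3.
Give Distill 50 more to hit its cap of 50 → 230 left.
Search takes 30 more to reach its cap of 30 → 200 left.
Scale takes 70 more to reach its cap of 70 → 130 left.
Retrain: +130 (room for 190) → 130. Pool exhausted.
Total = 7×50 + 3×130 + 4×70 + 5×30 = 1170.

1170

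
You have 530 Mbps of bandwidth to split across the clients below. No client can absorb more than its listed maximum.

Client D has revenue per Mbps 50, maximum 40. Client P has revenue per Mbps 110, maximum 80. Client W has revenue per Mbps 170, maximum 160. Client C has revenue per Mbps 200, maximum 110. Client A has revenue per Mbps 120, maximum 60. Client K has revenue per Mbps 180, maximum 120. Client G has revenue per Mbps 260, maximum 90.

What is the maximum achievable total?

Rank by revenue per Mbps: Client G 260 > Client C 200 > Client K 180 > Client W 170 > Client A 120 > Client P 110 > Client D 50.
Client G: +90 to 90 (cap) → 440 left.
Client C takes 110 to reach its cap of 110 → 330 left.
Client K takes 120 to reach its cap of 120 → 210 left.
Give Client W 160 to hit its cap of 160 → 50 left.
Only 50 left; Client A takes them to reach 50.
Total = 170×160 + 200×110 + 120×50 + 180×120 + 260×90 = 100200.

100200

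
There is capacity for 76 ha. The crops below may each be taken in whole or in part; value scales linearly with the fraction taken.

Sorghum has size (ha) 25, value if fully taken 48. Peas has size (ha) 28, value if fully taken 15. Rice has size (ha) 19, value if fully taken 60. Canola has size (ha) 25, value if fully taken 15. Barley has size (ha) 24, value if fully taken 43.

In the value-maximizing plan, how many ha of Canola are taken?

8

Sort by value density: Rice 60/19≈3.16, Sorghum 48/25≈1.92, Barley 43/24≈1.79, Canola 15/25≈0.6, Peas 15/28≈0.536.
All 19 ha of Rice fit (value 60) → 57 remain.
Take all of Sorghum (25 ha, value 48) → 32 ha left.
Barley: take in full, 24 ha for value 43 → 8 left.
Only 8 ha remain; take 8/25 of Canola for value 15×8/25 = 4.8.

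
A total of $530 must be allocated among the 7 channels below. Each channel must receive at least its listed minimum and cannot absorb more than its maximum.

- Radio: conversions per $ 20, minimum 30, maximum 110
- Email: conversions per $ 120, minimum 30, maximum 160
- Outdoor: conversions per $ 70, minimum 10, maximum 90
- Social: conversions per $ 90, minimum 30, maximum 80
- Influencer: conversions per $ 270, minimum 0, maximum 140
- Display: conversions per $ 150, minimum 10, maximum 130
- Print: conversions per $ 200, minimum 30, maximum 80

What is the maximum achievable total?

90500

Meeting every minimum uses 30+30+10+30+0+10+30 = 140 $, leaving 390.
Highest conversions per $ first: Influencer 270 > Print 200 > Display 150 > Email 120 > Social 90 > Outdoor 70 > Radio 20.
Influencer takes 140 more to reach its cap of 140 — 250 left.
Give Print 50 more to hit its cap of 80 — 200 left.
Give Display 120 more to hit its cap of 130 — 80 left.
Email: +80 (room for 130) → 110. Pool exhausted.
Total = 20×30 + 120×110 + 70×10 + 90×30 + 270×140 + 150×130 + 200×80 = 90500.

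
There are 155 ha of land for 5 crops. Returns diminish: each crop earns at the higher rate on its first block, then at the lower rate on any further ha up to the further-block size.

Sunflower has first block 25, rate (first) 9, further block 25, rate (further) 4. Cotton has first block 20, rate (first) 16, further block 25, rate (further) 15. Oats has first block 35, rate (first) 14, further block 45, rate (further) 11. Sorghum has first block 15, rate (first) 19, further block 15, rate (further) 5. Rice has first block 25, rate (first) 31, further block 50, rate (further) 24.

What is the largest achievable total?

3235

Rank every tier by rate: Rice/tier1 31 > Rice/tier2 24 > Sorghum/tier1 19 > Cotton/tier1 16 > Cotton/tier2 15 > Oats/tier1 14 > Oats/tier2 11 > Sunflower/tier1 9 > Sorghum/tier2 5 > Sunflower/tier2 4.
Rice tier1 at 31: fill all 25 — 130 left.
Rice/tier2 (24): +50 — 80 left.
Sorghum/tier1 (19): +15 — 65 left.
Cotton/tier1 (16): +20 — 45 left.
Fill Cotton tier2 block (25 at 15) — 20 left.
Oats/tier1: +20 of 35 at 14; pool empty.
Total = 31×25 + 24×50 + 19×15 + 16×20 + 15×25 + 14×20 = 3235.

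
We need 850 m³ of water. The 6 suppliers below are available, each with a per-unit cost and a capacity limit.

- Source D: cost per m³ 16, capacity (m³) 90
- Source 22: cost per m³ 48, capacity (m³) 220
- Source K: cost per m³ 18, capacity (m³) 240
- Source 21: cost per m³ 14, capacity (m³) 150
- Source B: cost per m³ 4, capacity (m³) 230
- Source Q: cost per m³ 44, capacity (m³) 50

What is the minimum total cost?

15300

Fill from the cheapest supplier first.
Source B (4): use full 230 — 620 m³ to go.
Source 21 (14): use full 150 — 470 m³ to go.
Take 90 from Source D at 16 — need 380 more.
Take 240 from Source K at 18 — need 140 more.
Source Q (44): use full 50 — 90 m³ to go.
Source 22 (48): take the remaining 90 — done.
Cost = 230×4 + 150×14 + 90×16 + 240×18 + 50×44 + 90×48 = 15300.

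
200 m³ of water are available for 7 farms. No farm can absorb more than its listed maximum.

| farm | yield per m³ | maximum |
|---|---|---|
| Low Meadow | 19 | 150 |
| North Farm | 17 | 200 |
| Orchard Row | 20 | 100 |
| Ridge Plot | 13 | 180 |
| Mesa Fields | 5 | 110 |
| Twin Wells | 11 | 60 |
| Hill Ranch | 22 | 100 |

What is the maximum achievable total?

4200

Rank by yield per m³: Hill Ranch 22 > Orchard Row 20 > Low Meadow 19 > North Farm 17 > Ridge Plot 13 > Twin Wells 11 > Mesa Fields 5.
Give Hill Ranch 100 to hit its cap of 100 ; 100 left.
Give Orchard Row 100 to hit its cap of 100 ; 0 left.
Total = 20×100 + 22×100 = 4200.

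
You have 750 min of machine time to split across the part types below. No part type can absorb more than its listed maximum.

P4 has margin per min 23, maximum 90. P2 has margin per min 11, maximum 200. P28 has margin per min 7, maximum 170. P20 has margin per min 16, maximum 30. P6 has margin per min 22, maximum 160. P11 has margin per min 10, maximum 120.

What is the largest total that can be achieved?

10520

Rank by margin per min: P4 23 > P6 22 > P20 16 > P2 11 > P11 10 > P28 7.
P4 takes 90 to reach its cap of 90 — 660 left.
Give P6 160 to hit its cap of 160 — 500 left.
P20: +30 to 30 (cap) — 470 left.
Give P2 200 to hit its cap of 200 — 270 left.
P11: +120 to 120 (cap) — 150 left.
P28 has room for 170 but only 150 remain, so it gets 150.
Total = 23×90 + 11×200 + 7×150 + 16×30 + 22×160 + 10×120 = 10520.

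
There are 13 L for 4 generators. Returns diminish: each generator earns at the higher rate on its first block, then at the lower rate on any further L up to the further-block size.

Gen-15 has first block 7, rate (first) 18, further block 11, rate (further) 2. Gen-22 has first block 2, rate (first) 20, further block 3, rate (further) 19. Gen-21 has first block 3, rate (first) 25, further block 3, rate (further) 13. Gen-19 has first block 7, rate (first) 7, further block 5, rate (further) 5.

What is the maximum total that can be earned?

Treat each block as its own option and order by rate: Gen-21/tier1 25 > Gen-22/tier1 20 > Gen-22/tier2 19 > Gen-15/tier1 18 > Gen-21/tier2 13 > Gen-19/tier1 7 > Gen-19/tier2 5 > Gen-15/tier2 2.
Gen-21/tier1 (25): +3 ; 10 left.
Fill Gen-22 tier1 block (2 at 20) ; 8 left.
Gen-22/tier2 (19): +3 ; 5 left.
Gen-15 tier1 at 18: only 5 left, fill 5.
Total = 25×3 + 20×2 + 19×3 + 18×5 = 262.

262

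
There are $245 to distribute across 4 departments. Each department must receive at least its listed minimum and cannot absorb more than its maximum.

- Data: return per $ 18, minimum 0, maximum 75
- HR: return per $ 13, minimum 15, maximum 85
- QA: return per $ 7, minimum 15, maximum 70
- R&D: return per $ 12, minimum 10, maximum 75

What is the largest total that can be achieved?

3400

Meeting every minimum uses 0+15+15+10 = 40 $, leaving 205.
Order the departments by return per $: Data 18 > HR 13 > R&D 12 > QA 7.
Data: +75 to 75 (cap) → 130 left.
HR takes 70 more to reach its cap of 85 → 60 left.
R&D has room for 65 more but only 60 remain, so it gets 70.
Total = 18×75 + 13×85 + 7×15 + 12×70 = 3400.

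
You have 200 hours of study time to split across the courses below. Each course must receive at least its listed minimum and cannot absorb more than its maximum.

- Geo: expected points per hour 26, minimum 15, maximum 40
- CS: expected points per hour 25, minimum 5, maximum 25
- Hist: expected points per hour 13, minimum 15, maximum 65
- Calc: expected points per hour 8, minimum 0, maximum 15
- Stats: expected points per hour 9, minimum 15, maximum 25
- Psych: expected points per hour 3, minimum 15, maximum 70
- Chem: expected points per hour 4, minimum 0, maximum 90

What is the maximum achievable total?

2960

Meeting every minimum uses 15+5+15+0+15+15+0 = 65 hours, leaving 135.
Order the courses by expected points per hour: Geo 26 > CS 25 > Hist 13 > Stats 9 > Calc 8 > Chem 4 > Psych 3.
Geo: +25 to 40 (cap) → 110 left.
Give CS 20 more to hit its cap of 25 → 90 left.
Give Hist 50 more to hit its cap of 65 → 40 left.
Stats: +10 to 25 (cap) → 30 left.
Calc takes 15 more to reach its cap of 15 → 15 left.
Chem: +15 (room for 90) → 15. Pool exhausted.
Total = 26×40 + 25×25 + 13×65 + 8×15 + 9×25 + 3×15 + 4×15 = 2960.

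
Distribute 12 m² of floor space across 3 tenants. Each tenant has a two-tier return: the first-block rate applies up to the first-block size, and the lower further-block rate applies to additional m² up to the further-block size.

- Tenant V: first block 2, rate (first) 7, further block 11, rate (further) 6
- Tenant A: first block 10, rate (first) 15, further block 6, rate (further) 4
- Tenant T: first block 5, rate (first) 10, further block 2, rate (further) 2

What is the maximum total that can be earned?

170

Rank every tier by rate: Tenant A/first 15 > Tenant T/first 10 > Tenant V/first 7 > Tenant V/second 6 > Tenant A/second 4 > Tenant T/second 2.
Tenant A/first (15): +10 — 2 left.
2 remain; put them into Tenant T first at 10.
Total = 15×10 + 10×2 = 170.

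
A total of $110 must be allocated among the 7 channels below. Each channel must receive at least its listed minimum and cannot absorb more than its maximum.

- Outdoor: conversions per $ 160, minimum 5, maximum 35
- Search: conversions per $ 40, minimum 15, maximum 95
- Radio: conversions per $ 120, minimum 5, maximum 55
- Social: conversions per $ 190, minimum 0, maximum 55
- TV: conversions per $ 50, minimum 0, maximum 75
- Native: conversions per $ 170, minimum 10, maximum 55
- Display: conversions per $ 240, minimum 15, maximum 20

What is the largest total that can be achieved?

18950

Meeting every minimum uses 5+15+5+0+0+10+15 = 50 $, leaving 60.
Order the channels by conversions per $: Display 240 > Social 190 > Native 170 > Outdoor 160 > Radio 120 > TV 50 > Search 40.
Give Display 5 more to hit its cap of 20 ; 55 left.
Social takes 55 more to reach its cap of 55 ; 0 left.
Total = 160×5 + 40×15 + 120×5 + 190×55 + 170×10 + 240×20 = 18950.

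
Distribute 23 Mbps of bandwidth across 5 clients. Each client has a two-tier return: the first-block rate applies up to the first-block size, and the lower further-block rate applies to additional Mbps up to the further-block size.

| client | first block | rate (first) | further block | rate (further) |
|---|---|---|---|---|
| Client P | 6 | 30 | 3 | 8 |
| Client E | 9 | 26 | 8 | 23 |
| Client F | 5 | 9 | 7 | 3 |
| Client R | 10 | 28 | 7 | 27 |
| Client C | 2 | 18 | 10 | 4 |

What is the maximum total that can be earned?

Treat each block as its own option and order by rate: Client P/first 30 > Client R/first 28 > Client R/second 27 > Client E/first 26 > Client E/second 23 > Client C/first 18 > Client F/first 9 > Client P/second 8 > Client C/second 4 > Client F/second 3.
Client P first at 30: fill all 6 ; 17 left.
Fill Client R first block (10 at 28) ; 7 left.
Client R second at 27: fill all 7 ; 0 left.
Total = 30×6 + 28×10 + 27×7 = 649.

649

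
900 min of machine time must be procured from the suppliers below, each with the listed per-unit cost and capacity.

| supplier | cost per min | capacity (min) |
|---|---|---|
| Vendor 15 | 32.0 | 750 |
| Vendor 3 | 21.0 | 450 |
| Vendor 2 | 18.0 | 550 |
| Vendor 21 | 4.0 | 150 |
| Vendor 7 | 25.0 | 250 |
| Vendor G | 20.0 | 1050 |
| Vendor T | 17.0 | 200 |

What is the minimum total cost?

13900

Use suppliers in increasing cost order.
Vendor 21 at 4.0: take all 150 min → 750 still needed.
Take 200 from Vendor T at 17.0 → need 550 more.
Vendor 2 at 18.0: take all 550 min → 0 still needed.
Vendor G, Vendor 3, Vendor 7, Vendor 15: unused.
Cost = 150×4.0 + 200×17.0 + 550×18.0 = 13900.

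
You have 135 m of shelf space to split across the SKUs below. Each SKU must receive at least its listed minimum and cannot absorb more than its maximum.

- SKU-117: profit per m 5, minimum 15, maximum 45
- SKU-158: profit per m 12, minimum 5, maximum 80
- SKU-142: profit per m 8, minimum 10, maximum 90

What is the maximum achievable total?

1355

Meeting every minimum uses 15+5+10 = 30 m, leaving 105.
Highest profit per m first: SKU-158 12 > SKU-142 8 > SKU-117 5.
SKU-158 takes 75 more to reach its cap of 80 — 30 left.
SKU-142 has room for 80 more but only 30 remain, so it gets 40.
Total = 5×15 + 12×80 + 8×40 = 1355.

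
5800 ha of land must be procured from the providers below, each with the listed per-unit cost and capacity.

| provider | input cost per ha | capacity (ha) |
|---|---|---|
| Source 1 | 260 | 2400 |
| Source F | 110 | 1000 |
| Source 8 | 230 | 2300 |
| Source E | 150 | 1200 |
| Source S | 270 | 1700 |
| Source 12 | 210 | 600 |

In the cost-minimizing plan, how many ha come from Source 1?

700

Use providers in increasing cost order.
Source F at 110: take all 1000 ha — 4800 still needed.
Take 1200 from Source E at 150 — need 3600 more.
Source 12 at 210: take all 600 ha — 3000 still needed.
Source 8 at 230: take all 2300 ha — 700 still needed.
Source 1 (260): take the remaining 700 — done.
Source S: unused.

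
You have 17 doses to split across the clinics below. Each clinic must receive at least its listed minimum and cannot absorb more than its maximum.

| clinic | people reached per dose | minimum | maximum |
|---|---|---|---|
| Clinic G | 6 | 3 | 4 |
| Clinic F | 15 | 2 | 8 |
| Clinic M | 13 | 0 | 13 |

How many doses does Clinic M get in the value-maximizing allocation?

Meeting every minimum uses 3+2+0 = 5 doses, leaving 12.
Order the clinics by people reached per dose: Clinic F 15 > Clinic M 13 > Clinic G 6.
Give Clinic F 6 more to hit its cap of 8 — 6 left.
Clinic M has room for 13 more but only 6 remain, so it gets 6.

6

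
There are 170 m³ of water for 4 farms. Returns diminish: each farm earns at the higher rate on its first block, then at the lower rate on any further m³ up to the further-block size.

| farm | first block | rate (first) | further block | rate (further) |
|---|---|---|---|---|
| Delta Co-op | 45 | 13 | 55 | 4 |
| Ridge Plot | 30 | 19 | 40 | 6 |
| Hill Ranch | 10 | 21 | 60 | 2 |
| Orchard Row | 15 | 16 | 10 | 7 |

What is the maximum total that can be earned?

Treat each block as its own option and order by rate: Hill Ranch/T1 21 > Ridge Plot/T1 19 > Orchard Row/T1 16 > Delta Co-op/T1 13 > Orchard Row/T2 7 > Ridge Plot/T2 6 > Delta Co-op/T2 4 > Hill Ranch/T2 2.
Fill Hill Ranch T1 block (10 at 21) — 160 left.
Ridge Plot T1 at 19: fill all 30 — 130 left.
Orchard Row T1 at 16: fill all 15 — 115 left.
Delta Co-op/T1 (13): +45 — 70 left.
Fill Orchard Row T2 block (10 at 7) — 60 left.
Ridge Plot/T2 (6): +40 — 20 left.
Delta Co-op T2 at 4: only 20 left, fill 20.
Total = 21×10 + 19×30 + 16×15 + 13×45 + 7×10 + 6×40 + 4×20 = 1995.

1995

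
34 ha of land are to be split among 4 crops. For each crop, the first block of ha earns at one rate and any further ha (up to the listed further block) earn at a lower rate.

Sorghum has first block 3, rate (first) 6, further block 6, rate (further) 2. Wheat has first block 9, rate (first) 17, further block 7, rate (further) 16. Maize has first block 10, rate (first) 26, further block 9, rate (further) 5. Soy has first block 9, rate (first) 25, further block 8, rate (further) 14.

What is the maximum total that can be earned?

734

Order all 8 blocks by rate: Maize/first 26 > Soy/first 25 > Wheat/first 17 > Wheat/second 16 > Soy/second 14 > Sorghum/first 6 > Maize/second 5 > Sorghum/second 2.
Maize/first (26): +10 ; 24 left.
Soy first at 25: fill all 9 ; 15 left.
Wheat/first (17): +9 ; 6 left.
Wheat second at 16: only 6 left, fill 6.
Total = 26×10 + 25×9 + 17×9 + 16×6 = 734.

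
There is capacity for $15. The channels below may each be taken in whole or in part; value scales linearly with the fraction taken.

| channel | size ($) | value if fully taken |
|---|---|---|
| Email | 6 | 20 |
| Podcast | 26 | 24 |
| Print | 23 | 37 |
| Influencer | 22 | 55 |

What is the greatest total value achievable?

42.5

Rank by value-to-size ratio: Email 20/6≈3.33, Influencer 55/22≈2.5, Print 37/23≈1.61, Podcast 24/26≈0.923.
Take all of Email (6 $, value 20) ; 9 $ left.
9 $ left: a 9/22 share of Influencer gives 55×9/22 = 22.5.
Total value = 42.5.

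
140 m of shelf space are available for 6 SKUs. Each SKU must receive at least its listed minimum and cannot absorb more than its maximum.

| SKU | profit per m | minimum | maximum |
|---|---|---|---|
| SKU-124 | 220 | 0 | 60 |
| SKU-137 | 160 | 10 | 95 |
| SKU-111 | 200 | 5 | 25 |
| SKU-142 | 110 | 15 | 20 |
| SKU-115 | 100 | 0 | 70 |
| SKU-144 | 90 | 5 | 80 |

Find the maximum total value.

Meeting every minimum uses 0+10+5+15+0+5 = 35 m, leaving 105.
Order the SKUs by profit per m: SKU-124 220 > SKU-111 200 > SKU-137 160 > SKU-142 110 > SKU-115 100 > SKU-144 90.
SKU-124: +60 to 60 (cap) ; 45 left.
Give SKU-111 20 more to hit its cap of 25 ; 25 left.
SKU-137: +25 (room for 85) → 35. Pool exhausted.
Total = 220×60 + 160×35 + 200×25 + 110×15 + 90×5 = 25900.

25900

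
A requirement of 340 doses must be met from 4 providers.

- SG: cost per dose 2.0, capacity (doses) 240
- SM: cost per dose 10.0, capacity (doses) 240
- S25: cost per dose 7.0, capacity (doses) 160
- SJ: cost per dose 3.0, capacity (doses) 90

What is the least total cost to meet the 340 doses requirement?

820

Use providers in increasing cost order.
SG at 2.0: take all 240 doses — 100 still needed.
Take 90 from SJ at 3.0 — need 10 more.
S25 at 7.0: take 10 of its 160 — requirement met.
SM: unused.
Cost = 240×2.0 + 90×3.0 + 10×7.0 = 820.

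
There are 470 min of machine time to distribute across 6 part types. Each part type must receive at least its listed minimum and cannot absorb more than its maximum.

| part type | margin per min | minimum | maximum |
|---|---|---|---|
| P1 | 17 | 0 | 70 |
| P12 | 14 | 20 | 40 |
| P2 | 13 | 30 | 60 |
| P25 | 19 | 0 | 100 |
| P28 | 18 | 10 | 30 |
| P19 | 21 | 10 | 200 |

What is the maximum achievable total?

Meeting every minimum uses 0+20+30+0+10+10 = 70 min, leaving 400.
Highest margin per min first: P19 21 > P25 19 > P28 18 > P1 17 > P12 14 > P2 13.
P19: +190 to 200 (cap) — 210 left.
P25 takes 100 more to reach its cap of 100 — 110 left.
Give P28 20 more to hit its cap of 30 — 90 left.
P1: +70 to 70 (cap) — 20 left.
P12 takes 20 more to reach its cap of 40 — 0 left.
Total = 17×70 + 14×40 + 13×30 + 19×100 + 18×30 + 21×200 = 8780.

8780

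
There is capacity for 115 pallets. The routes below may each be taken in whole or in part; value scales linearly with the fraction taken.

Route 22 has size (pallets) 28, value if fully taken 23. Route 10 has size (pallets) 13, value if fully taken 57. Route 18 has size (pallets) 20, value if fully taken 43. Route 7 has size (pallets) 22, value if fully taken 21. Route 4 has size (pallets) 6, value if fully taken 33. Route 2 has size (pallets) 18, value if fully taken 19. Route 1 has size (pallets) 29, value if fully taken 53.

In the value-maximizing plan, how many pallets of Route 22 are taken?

7

Best value per unit of size first: Route 4 33/6≈5.5, Route 10 57/13≈4.38, Route 18 43/20≈2.15, Route 1 53/29≈1.83, Route 2 19/18≈1.06, Route 7 21/22≈0.955, Route 22 23/28≈0.821.
Take all of Route 4 (6 pallets, value 33) — 109 pallets left.
Route 10: take in full, 13 pallets for value 57 — 96 left.
All 20 pallets of Route 18 fit (value 43) — 76 remain.
Route 1: take in full, 29 pallets for value 53 — 47 left.
Route 2: take in full, 18 pallets for value 19 — 29 left.
All 22 pallets of Route 7 fit (value 21) — 7 remain.
Fill the last 7 pallets with part of Route 22: 7/28 of it earns 5.75.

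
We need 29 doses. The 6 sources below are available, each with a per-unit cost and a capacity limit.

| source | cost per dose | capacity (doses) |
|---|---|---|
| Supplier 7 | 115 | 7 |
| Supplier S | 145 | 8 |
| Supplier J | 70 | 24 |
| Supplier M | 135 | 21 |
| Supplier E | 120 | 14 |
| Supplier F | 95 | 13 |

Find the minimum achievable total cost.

2155

Cheapest first:
Take 24 from Supplier J at 70 ; need 5 more.
Supplier F (95): take the remaining 5 ; done.
Supplier 7, Supplier E, Supplier M, Supplier S: unused.
Cost = 24×70 + 5×95 = 2155.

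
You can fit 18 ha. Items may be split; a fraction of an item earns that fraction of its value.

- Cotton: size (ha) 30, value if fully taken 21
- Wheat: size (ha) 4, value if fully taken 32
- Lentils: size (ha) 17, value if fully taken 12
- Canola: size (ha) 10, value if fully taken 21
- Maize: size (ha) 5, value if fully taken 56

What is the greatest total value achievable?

Best value per unit of size first: Maize 56/5≈11.2, Wheat 32/4≈8, Canola 21/10≈2.1, Lentils 12/17≈0.706, Cotton 21/30≈0.7.
Maize: take in full, 5 ha for value 56 — 13 left.
Take all of Wheat (4 ha, value 32) — 9 ha left.
9 ha left: a 9/10 share of Canola gives 21×9/10 = 18.9.
Total value = 106.9.

106.9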